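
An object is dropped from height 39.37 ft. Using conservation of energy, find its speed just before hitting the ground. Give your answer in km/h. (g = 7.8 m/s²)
mgh = ½mv² → v = √(2gh) = √(2×7.8×12) = 13.68 m/s = 49.26 km/h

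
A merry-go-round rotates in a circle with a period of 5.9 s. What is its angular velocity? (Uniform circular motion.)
ω = 2π/T = 2π/5.9 = 1.0649 rad/s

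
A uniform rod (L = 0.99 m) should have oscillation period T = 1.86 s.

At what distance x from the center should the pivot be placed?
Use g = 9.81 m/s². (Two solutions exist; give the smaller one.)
T = 2π√((L²/12 + x²)/(gx)). Let c = T²g/(4π²) = 0.8597.
x² − cx + L²/12 = 0 → x = (c − √(c² − L²/3))/2 = 0.1088 m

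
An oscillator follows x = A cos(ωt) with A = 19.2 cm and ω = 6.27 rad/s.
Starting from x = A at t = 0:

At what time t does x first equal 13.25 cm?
cos(ωt) = x/A = 13.25/19.2 = 0.6901
ωt = arccos(0.6901) = 0.8092 rad
t = 0.8092/6.27 = 0.1291 s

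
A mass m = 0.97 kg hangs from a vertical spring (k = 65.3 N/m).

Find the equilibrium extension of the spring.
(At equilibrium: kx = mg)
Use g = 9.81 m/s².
x_eq = mg/k = 0.97×9.81/65.3 = 0.1457 m = 14.57 cm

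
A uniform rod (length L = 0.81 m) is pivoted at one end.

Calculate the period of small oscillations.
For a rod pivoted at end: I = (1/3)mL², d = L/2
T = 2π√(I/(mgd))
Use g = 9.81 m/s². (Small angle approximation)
I/m = (1/3)L² = 0.2187 m²; d = L/2 = 0.405 m
T = 2π√(I/(mgd)) = 2π√(0.2187/(9.81×0.405)) = 1.474 s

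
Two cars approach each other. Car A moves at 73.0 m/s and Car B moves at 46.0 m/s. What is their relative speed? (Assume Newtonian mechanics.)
v_rel = v_A + v_B = 73.0 + 46.0 = 119.0 m/s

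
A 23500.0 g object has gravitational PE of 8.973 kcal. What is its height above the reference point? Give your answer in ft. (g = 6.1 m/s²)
PE = mgh → h = PE/(mg) = 3.754e+04 J / (23.5 kg × 6.1 m/s²) = 261.9 m = 859.2 ft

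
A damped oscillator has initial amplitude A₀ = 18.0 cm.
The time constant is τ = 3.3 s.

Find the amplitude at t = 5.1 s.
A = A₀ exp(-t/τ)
A = A₀ exp(−t/τ) = 18.0×exp(−5.1/3.3) = 3.838 cm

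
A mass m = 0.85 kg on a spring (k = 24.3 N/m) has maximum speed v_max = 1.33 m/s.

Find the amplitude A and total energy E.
½mv²_max = ½kA² → A = v_max√(m/k) = 1.33×√(0.85/24.3) = 0.2487 m = 24.87 cm
E = ½mv²_max = ½×0.85×1.33² = 0.7518 J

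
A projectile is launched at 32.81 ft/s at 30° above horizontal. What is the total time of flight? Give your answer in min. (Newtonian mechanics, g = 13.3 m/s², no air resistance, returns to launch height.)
T = 2v₀sin(θ)/g (with unit conversion) = 0.01253 min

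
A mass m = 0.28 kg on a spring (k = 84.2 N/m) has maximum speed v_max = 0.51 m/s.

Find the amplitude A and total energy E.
½mv²_max = ½kA² → A = v_max√(m/k) = 0.51×√(0.28/84.2) = 0.02941 m = 2.941 cm
E = ½mv²_max = ½×0.28×0.51² = 0.03641 J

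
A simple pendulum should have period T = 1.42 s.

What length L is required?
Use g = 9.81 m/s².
T = 2π√(L/g) → L = g(T/2π)² = 9.81×(1.42/2π)² = 0.5011 m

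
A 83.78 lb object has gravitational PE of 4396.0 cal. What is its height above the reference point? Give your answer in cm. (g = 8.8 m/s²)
PE = mgh → h = PE/(mg) = 1.839e+04 J / (38 kg × 8.8 m/s²) = 55 m = 5500.0 cm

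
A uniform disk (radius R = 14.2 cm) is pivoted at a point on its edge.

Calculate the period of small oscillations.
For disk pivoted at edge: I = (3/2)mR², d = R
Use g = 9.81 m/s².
I/m = (3/2)R² = 0.03025 m²; d = R = 0.142 m
T = 2π√((3/2)R²/(gR)) = 2π√(3R/(2g)) = 0.9258 s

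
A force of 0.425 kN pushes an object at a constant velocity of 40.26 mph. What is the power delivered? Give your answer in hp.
P = Fv = 425 N × 18 m/s = 7649 W = 10.26 hp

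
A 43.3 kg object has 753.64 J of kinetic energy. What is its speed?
KE = ½mv² → v = √(2KE/m) = √(2×753.64/43.3) = 5.9 m/s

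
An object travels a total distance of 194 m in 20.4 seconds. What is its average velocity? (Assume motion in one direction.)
v_avg = Δd / Δt = 194 / 20.4 = 9.51 m/s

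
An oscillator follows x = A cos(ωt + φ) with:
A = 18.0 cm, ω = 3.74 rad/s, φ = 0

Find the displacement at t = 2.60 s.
x = A cos(ωt + φ) = 18.0×cos(3.74×2.6 + 0) = -17.2 cm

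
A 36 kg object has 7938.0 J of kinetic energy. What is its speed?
KE = ½mv² → v = √(2KE/m) = √(2×7938.0/36) = 21.0 m/s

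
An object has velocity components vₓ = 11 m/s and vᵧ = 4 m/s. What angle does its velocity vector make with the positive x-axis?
θ = arctan(vᵧ/vₓ) = arctan(4/11) = 19.98°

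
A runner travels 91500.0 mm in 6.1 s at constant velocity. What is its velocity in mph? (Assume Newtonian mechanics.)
v = d/t (with unit conversion) = 33.55 mph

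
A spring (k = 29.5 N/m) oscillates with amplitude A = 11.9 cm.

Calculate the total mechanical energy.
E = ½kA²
E = ½kA² = ½×29.5×(0.119)² = 0.2089 J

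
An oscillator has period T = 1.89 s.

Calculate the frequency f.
f = 1/T = 1/1.89 = 0.5291 Hz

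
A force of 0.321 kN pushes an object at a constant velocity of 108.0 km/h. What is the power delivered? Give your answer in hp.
P = Fv = 321 N × 30 m/s = 9630 W = 12.91 hp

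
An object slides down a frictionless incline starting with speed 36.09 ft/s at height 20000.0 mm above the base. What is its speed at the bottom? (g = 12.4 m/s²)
½mv₀² + mgh = ½mv² → v = √(v₀² + 2gh) = √(11² + 2×12.4×20) = 24.84 m/s = 81.49 ft/s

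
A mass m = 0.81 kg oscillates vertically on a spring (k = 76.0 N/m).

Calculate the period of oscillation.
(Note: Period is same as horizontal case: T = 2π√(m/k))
T = 2π√(m/k) = 2π√(0.81/76.0) = 0.6487 s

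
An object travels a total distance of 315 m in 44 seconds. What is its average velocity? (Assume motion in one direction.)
v_avg = Δd / Δt = 315 / 44 = 7.16 m/s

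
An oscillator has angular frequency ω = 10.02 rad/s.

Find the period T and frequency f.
T = 2π/ω = 2π/10.02 = 0.6271 s; f = ω/2π = 1.595 Hz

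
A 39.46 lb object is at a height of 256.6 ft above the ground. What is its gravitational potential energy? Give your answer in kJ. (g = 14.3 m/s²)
PE = mgh = 17.9 kg × 14.3 m/s² × 78.21 m = 2.002e+04 J = 20.02 kJ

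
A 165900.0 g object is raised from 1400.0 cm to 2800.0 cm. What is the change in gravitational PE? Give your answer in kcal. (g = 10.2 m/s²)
ΔPE = mg(h₂ − h₁) = 165.9 kg × 10.2 m/s² × (28 − 14) m = 2.369e+04 J = 5.662 kcal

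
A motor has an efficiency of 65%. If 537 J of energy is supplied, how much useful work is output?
W_out = η × W_in = 0.65 × 537 = 349.05 J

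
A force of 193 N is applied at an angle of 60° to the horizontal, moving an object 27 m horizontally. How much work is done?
W = Fd cosθ = 193×27×cos(60°) = 2605.5 J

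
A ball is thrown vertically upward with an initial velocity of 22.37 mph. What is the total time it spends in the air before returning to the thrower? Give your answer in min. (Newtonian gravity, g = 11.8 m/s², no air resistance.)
t_total = 2v₀/g (with unit conversion) = 0.02825 min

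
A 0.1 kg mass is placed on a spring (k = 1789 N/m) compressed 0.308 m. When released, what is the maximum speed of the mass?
½kx² = ½mv² → v = x√(k/m) = 0.308×√(1789/0.1) = 41.2 m/s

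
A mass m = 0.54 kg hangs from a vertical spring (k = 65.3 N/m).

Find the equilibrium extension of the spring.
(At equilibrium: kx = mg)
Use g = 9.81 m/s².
x_eq = mg/k = 0.54×9.81/65.3 = 0.08112 m = 8.112 cm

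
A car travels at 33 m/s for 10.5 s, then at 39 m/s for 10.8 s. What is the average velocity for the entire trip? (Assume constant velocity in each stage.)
d₁ = v₁t₁ = 33 × 10.5 = 346.5 m
d₂ = v₂t₂ = 39 × 10.8 = 421.2 m
d_total = 767.7 m, t_total = 21.3 s
v_avg = d_total/t_total = 767.7/21.3 = 36.04 m/s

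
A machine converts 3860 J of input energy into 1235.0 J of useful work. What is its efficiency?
η = W_out/W_in = 1235.0/3860 = 0.3199 = 31.99%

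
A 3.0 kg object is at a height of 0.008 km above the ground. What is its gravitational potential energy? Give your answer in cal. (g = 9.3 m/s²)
PE = mgh = 3 kg × 9.3 m/s² × 8 m = 223.2 J = 53.35 cal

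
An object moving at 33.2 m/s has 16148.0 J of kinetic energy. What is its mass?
KE = ½mv² → m = 2KE/v² = 2×16148.0/33.2² = 29.3 kg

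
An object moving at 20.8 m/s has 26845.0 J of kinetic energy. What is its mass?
KE = ½mv² → m = 2KE/v² = 2×26845.0/20.8² = 124.1 kg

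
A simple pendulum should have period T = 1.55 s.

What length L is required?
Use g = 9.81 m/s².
T = 2π√(L/g) → L = g(T/2π)² = 9.81×(1.55/2π)² = 0.597 m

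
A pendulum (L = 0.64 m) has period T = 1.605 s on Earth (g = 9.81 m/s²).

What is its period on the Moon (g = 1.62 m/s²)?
T = 2π√(L/g), so T_moon/T_earth = √(g_earth/g_moon)
T_moon = 2π√(0.64/1.62) = 3.949 s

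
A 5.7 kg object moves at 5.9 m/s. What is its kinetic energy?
KE = ½mv² = ½×5.7×5.9² = 99.2085 J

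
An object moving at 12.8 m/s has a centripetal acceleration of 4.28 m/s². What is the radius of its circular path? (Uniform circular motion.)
r = v²/a_c = 12.8²/4.28 = 38.28 m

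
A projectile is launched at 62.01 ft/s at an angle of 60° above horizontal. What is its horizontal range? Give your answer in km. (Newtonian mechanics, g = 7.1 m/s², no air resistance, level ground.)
R = v₀² sin(2θ) / g (with unit conversion) = 0.04357 km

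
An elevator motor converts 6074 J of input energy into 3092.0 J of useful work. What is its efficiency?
η = W_out/W_in = 3092.0/6074 = 0.5091 = 50.91%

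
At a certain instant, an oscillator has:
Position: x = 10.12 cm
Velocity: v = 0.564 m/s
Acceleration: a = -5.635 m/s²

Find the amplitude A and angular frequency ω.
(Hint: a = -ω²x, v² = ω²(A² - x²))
a = −ω²x → ω = √(|a|/x) = √(5.635/0.1012) = 7.462 rad/s
v² = ω²(A² − x²) → A = √(x² + v²/ω²) = √(0.1012² + 0.564²/7.462²) = 0.1263 m = 12.63 cm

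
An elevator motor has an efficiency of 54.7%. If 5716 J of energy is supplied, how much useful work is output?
W_out = η × W_in = 0.547 × 5716 = 3126.7 J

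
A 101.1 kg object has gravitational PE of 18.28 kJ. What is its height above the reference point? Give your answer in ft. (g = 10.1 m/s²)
PE = mgh → h = PE/(mg) = 1.828e+04 J / (101.1 kg × 10.1 m/s²) = 17.9 m = 58.73 ft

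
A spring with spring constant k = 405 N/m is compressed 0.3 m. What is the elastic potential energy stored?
PE = ½kx² = ½×405×0.3² = 18.22 J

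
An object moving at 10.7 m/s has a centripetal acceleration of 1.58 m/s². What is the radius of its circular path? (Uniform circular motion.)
r = v²/a_c = 10.7²/1.58 = 72.46 m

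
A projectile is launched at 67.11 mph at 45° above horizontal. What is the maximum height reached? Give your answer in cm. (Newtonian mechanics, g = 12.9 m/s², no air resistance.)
H = v₀²sin²(θ)/(2g) (with unit conversion) = 1744.0 cm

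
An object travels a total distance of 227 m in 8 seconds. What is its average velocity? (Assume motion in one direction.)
v_avg = Δd / Δt = 227 / 8 = 28.38 m/s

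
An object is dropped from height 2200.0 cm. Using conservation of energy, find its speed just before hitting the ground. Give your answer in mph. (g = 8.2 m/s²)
mgh = ½mv² → v = √(2gh) = √(2×8.2×22) = 18.99 m/s = 42.49 mph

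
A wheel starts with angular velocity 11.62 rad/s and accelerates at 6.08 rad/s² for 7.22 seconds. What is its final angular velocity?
ω = ω₀ + αt = 11.62 + 6.08 × 7.22 = 55.52 rad/s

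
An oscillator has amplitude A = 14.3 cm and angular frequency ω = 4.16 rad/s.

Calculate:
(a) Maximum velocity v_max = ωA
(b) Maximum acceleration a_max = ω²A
v_max = ωA = 4.16×0.143 = 0.5949 m/s
a_max = ω²A = 4.16²×0.143 = 2.475 m/s²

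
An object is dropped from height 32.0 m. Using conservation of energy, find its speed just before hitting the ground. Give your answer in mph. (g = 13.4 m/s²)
mgh = ½mv² → v = √(2gh) = √(2×13.4×32) = 29.28 m/s = 65.51 mph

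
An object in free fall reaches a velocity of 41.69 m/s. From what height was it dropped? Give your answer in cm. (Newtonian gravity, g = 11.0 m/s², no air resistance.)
h = v²/(2g) (with unit conversion) = 7900.0 cm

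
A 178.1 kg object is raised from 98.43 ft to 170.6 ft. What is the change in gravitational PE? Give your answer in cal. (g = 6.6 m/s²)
ΔPE = mg(h₂ − h₁) = 178.1 kg × 6.6 m/s² × (52 − 30) m = 2.586e+04 J = 6180.0 cal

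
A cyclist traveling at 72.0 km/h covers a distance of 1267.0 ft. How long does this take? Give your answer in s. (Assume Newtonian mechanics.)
t = d/v (with unit conversion) = 19.31 s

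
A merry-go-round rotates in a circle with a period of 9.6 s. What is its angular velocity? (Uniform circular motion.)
ω = 2π/T = 2π/9.6 = 0.6545 rad/s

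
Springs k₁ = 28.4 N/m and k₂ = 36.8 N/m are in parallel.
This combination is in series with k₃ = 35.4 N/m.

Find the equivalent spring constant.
k₁₂ = k₁ + k₂ = 65.2 N/m (parallel)
1/k_eq = 1/k₁₂ + 1/k₃ → k_eq = 22.94 N/m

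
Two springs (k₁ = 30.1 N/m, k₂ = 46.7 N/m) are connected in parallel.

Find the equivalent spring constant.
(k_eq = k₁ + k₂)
k_eq = k₁ + k₂ = 30.1 + 46.7 = 76.8 N/m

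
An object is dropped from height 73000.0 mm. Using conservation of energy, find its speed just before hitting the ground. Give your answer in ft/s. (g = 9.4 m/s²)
mgh = ½mv² → v = √(2gh) = √(2×9.4×73) = 37.05 m/s = 121.5 ft/s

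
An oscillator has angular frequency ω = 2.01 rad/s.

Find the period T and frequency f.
T = 2π/ω = 2π/2.01 = 3.126 s; f = ω/2π = 0.3199 Hz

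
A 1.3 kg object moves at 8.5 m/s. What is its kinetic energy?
KE = ½mv² = ½×1.3×8.5² = 46.9625 J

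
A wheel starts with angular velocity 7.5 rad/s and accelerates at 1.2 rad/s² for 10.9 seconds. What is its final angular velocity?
ω = ω₀ + αt = 7.5 + 1.2 × 10.9 = 20.58 rad/s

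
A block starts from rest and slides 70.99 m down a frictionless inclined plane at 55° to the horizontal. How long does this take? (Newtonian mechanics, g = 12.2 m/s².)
a = g sin(θ) = 12.2 × sin(55°) = 9.99 m/s²
t = √(2d/a) = √(2 × 70.99 / 9.99) = 3.77 s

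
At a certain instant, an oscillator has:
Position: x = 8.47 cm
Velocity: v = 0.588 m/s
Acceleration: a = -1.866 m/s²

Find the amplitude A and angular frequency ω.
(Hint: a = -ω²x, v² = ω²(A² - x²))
a = −ω²x → ω = √(|a|/x) = √(1.866/0.0847) = 4.694 rad/s
v² = ω²(A² − x²) → A = √(x² + v²/ω²) = √(0.0847² + 0.588²/4.694²) = 0.1512 m = 15.12 cm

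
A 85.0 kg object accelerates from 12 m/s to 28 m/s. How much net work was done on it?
W_net = ΔKE = ½m(v₂² − v₁²) = ½×85.0×(28² − 12²) = 27200.0 J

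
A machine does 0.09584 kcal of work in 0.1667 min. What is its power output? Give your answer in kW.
P = W/t = 401 J / 10 s = 40.09 W = 0.04009 kW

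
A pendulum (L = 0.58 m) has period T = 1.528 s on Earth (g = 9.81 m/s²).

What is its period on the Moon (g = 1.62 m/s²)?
T = 2π√(L/g), so T_moon/T_earth = √(g_earth/g_moon)
T_moon = 2π√(0.58/1.62) = 3.76 s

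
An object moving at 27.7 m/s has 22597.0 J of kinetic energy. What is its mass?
KE = ½mv² → m = 2KE/v² = 2×22597.0/27.7² = 58.9 kg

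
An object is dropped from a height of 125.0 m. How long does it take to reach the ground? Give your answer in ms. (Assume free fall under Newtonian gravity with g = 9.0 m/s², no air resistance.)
t = √(2h/g) (with unit conversion) = 5270.0 ms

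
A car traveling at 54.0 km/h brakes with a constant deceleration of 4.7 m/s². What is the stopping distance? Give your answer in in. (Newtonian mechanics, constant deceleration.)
d = v₀² / (2a) (with unit conversion) = 942.4 in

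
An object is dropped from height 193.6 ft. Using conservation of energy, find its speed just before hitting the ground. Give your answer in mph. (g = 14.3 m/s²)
mgh = ½mv² → v = √(2gh) = √(2×14.3×59.01) = 41.08 m/s = 91.9 mph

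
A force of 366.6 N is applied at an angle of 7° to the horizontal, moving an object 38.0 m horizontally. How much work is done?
W = Fd cosθ = 366.6×38.0×cos(7°) = 13827.0 J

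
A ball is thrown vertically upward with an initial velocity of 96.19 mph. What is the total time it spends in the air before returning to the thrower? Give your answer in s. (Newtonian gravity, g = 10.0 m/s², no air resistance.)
t_total = 2v₀/g (with unit conversion) = 8.6 s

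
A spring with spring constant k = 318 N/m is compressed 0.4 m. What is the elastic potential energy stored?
PE = ½kx² = ½×318×0.4² = 25.44 J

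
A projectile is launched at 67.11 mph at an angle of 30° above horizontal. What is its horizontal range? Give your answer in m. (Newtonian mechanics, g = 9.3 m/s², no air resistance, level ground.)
R = v₀² sin(2θ) / g (with unit conversion) = 83.81 m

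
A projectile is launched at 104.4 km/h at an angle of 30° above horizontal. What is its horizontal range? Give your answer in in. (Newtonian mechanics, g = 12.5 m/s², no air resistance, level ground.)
R = v₀² sin(2θ) / g (with unit conversion) = 2294.0 in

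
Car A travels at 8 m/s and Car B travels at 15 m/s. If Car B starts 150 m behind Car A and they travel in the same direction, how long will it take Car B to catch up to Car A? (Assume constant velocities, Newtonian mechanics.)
Relative speed: v_rel = 15 - 8 = 7 m/s
Time to catch: t = d₀/v_rel = 150/7 = 21.43 s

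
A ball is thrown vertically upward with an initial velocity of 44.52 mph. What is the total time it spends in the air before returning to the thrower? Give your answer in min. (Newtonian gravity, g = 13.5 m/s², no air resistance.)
t_total = 2v₀/g (with unit conversion) = 0.04914 min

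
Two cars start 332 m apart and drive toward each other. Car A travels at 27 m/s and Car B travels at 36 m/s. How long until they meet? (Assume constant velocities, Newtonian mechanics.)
Combined speed: v_combined = 27 + 36 = 63 m/s
Time to meet: t = d/63 = 332/63 = 5.27 s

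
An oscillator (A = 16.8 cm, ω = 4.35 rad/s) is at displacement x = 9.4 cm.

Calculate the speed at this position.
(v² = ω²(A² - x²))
v = ω√(A² − x²) = 4.35×√(0.168² − 0.094²) = 0.6057 m/s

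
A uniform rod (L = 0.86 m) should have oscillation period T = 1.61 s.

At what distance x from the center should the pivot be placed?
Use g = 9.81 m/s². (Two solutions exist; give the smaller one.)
T = 2π√((L²/12 + x²)/(gx)). Let c = T²g/(4π²) = 0.6441.
x² − cx + L²/12 = 0 → x = (c − √(c² − L²/3))/2 = 0.1169 m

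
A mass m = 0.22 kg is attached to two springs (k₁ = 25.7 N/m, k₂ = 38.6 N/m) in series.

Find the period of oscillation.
k_eq = k₁k₂/(k₁+k₂) = 15.43 N/m
T = 2π√(m/k_eq) = 2π√(0.22/15.43) = 0.7503 s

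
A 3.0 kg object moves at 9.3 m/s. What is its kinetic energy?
KE = ½mv² = ½×3.0×9.3² = 129.735 J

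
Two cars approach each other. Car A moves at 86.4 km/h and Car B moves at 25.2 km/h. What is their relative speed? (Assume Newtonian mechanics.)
v_rel = v_A + v_B = 86.4 + 25.2 = 111.6 km/h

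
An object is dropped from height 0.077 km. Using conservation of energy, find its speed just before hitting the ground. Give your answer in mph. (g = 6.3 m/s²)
mgh = ½mv² → v = √(2gh) = √(2×6.3×77) = 31.15 m/s = 69.68 mph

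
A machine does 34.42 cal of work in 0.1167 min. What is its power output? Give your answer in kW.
P = W/t = 144 J / 7.002 s = 20.57 W = 0.02057 kW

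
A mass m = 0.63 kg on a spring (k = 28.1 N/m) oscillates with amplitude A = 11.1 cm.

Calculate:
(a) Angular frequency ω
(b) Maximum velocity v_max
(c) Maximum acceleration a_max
ω = √(k/m) = √(28.1/0.63) = 6.679 rad/s
v_max = ωA = 6.679×0.111 = 0.7413 m/s
a_max = ω²A = 6.679²×0.111 = 4.951 m/s²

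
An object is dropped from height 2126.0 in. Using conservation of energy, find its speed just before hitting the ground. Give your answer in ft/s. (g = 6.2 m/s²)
mgh = ½mv² → v = √(2gh) = √(2×6.2×54) = 25.88 m/s = 84.9 ft/s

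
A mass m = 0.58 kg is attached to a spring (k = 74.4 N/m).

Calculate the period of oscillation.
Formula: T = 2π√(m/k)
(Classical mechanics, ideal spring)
T = 2π√(m/k) = 2π√(0.58/74.4) = 0.5548 s; f = 1/T = 1.803 Hz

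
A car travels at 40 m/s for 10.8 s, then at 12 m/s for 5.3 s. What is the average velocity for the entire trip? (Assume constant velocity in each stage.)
d₁ = v₁t₁ = 40 × 10.8 = 432 m
d₂ = v₂t₂ = 12 × 5.3 = 63.6 m
d_total = 495.6 m, t_total = 16.1 s
v_avg = d_total/t_total = 495.6/16.1 = 30.78 m/s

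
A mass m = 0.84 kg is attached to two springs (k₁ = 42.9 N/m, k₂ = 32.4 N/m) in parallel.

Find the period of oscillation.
k_eq = k₁+k₂ = 75.3 N/m
T = 2π√(m/k_eq) = 2π√(0.84/75.3) = 0.6636 s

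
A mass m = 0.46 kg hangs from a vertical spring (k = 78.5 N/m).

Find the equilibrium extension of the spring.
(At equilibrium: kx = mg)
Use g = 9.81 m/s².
x_eq = mg/k = 0.46×9.81/78.5 = 0.05749 m = 5.749 cm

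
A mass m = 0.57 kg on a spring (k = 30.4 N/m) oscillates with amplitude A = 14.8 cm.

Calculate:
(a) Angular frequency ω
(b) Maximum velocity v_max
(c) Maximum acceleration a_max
ω = √(k/m) = √(30.4/0.57) = 7.303 rad/s
v_max = ωA = 7.303×0.148 = 1.081 m/s
a_max = ω²A = 7.303²×0.148 = 7.893 m/s²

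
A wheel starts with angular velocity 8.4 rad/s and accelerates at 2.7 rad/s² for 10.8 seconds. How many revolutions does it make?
θ = ω₀t + ½αt² = 8.4×10.8 + ½×2.7×10.8² = 248.18 rad
Revolutions = θ/(2π) = 248.18/(2π) = 39.5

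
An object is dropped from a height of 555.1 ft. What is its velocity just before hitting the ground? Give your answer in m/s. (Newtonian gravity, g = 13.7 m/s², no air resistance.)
v = √(2gh) (with unit conversion) = 68.09 m/s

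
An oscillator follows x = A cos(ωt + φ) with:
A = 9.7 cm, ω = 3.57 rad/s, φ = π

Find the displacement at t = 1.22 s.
x = A cos(ωt + φ) = 9.7×cos(3.57×1.22 + π) = 3.39 cm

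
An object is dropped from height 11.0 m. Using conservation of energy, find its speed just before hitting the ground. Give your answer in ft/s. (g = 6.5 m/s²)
mgh = ½mv² → v = √(2gh) = √(2×6.5×11) = 11.96 m/s = 39.23 ft/s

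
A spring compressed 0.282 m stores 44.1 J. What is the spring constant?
PE = ½kx² → k = 2PE/x² = 2×44.1/0.282² = 1109.0 N/m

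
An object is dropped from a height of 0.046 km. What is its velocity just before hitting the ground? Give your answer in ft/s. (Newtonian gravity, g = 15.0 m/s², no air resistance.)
v = √(2gh) (with unit conversion) = 121.9 ft/s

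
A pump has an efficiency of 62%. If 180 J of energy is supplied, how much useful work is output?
W_out = η × W_in = 0.62 × 180 = 111.6 J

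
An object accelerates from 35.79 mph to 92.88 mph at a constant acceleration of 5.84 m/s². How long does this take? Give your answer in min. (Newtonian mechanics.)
t = (v - v₀)/a (with unit conversion) = 0.07284 min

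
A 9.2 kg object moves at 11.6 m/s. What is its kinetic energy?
KE = ½mv² = ½×9.2×11.6² = 618.976 J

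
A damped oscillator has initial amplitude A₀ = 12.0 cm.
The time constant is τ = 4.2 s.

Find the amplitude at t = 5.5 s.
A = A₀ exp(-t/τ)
A = A₀ exp(−t/τ) = 12.0×exp(−5.5/4.2) = 3.239 cm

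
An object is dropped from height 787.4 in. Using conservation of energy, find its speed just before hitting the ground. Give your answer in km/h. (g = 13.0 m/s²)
mgh = ½mv² → v = √(2gh) = √(2×13.0×20) = 22.8 m/s = 82.09 km/h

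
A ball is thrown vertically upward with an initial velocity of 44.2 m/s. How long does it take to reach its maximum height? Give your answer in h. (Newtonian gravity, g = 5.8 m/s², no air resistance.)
t_up = v₀/g (with unit conversion) = 0.002117 h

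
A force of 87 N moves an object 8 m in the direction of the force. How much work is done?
W = Fd = 87×8 = 696.0 J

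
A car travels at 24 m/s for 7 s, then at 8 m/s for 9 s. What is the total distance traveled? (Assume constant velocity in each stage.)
d₁ = v₁t₁ = 24 × 7 = 168 m
d₂ = v₂t₂ = 8 × 9 = 72 m
d_total = 168 + 72 = 240 m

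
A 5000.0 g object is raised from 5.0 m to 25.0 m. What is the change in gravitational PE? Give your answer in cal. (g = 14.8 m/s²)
ΔPE = mg(h₂ − h₁) = 5 kg × 14.8 m/s² × (25 − 5) m = 1480 J = 353.7 cal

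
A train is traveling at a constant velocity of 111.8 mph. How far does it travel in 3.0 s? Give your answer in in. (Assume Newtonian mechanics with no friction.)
d = vt (with unit conversion) = 5903.0 in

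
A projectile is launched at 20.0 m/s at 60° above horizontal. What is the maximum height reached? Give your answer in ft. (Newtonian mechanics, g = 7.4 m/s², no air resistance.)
H = v₀²sin²(θ)/(2g) (with unit conversion) = 66.5 ft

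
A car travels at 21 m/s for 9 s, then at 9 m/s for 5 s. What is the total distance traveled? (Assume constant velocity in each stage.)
d₁ = v₁t₁ = 21 × 9 = 189 m
d₂ = v₂t₂ = 9 × 5 = 45 m
d_total = 189 + 45 = 234 m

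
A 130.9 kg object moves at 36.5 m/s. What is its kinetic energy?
KE = ½mv² = ½×130.9×36.5² = 87195.76 J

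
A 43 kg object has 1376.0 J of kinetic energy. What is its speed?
KE = ½mv² → v = √(2KE/m) = √(2×1376.0/43) = 8.0 m/s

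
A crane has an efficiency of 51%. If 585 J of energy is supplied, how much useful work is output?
W_out = η × W_in = 0.51 × 585 = 298.35 J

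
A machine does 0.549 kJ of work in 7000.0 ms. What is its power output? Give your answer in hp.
P = W/t = 549 J / 7 s = 78.43 W = 0.1052 hp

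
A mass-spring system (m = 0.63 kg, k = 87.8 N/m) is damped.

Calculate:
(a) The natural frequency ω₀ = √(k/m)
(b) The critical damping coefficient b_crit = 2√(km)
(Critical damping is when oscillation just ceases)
ω₀ = √(k/m) = √(87.8/0.63) = 11.81 rad/s
b_crit = 2√(km) = 2√(87.8×0.63) = 14.87 kg/s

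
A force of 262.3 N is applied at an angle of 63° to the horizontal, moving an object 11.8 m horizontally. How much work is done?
W = Fd cosθ = 262.3×11.8×cos(63°) = 1405.2 J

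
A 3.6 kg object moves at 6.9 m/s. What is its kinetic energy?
KE = ½mv² = ½×3.6×6.9² = 85.698 J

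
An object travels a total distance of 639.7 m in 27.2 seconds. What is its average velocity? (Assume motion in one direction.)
v_avg = Δd / Δt = 639.7 / 27.2 = 23.52 m/s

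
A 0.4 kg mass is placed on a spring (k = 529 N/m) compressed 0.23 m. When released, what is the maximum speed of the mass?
½kx² = ½mv² → v = x√(k/m) = 0.23×√(529/0.4) = 8.364 m/s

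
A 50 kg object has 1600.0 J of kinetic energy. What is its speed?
KE = ½mv² → v = √(2KE/m) = √(2×1600.0/50) = 8.0 m/s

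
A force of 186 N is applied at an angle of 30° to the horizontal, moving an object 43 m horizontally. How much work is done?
W = Fd cosθ = 186×43×cos(30°) = 6926.5 J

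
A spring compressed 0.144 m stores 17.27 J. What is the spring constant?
PE = ½kx² → k = 2PE/x² = 2×17.27/0.144² = 1666.0 N/m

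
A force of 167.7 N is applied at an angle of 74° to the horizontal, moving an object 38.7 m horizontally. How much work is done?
W = Fd cosθ = 167.7×38.7×cos(74°) = 1788.9 J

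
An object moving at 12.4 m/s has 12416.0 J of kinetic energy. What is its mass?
KE = ½mv² → m = 2KE/v² = 2×12416.0/12.4² = 161.5 kg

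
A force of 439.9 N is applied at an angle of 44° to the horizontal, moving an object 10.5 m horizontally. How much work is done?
W = Fd cosθ = 439.9×10.5×cos(44°) = 3322.6 J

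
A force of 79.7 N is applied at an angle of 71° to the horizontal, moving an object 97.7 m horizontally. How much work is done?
W = Fd cosθ = 79.7×97.7×cos(71°) = 2535.1 J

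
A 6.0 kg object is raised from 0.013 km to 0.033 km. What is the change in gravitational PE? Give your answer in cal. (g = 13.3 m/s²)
ΔPE = mg(h₂ − h₁) = 6 kg × 13.3 m/s² × (33 − 13) m = 1596 J = 381.5 cal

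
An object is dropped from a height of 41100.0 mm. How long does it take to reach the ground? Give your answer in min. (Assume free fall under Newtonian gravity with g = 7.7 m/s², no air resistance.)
t = √(2h/g) (with unit conversion) = 0.05446 min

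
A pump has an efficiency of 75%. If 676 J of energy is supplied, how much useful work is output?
W_out = η × W_in = 0.75 × 676 = 507.0 J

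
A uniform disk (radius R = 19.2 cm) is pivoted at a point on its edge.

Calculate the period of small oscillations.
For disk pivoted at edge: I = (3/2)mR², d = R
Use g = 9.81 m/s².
I/m = (3/2)R² = 0.0553 m²; d = R = 0.192 m
T = 2π√((3/2)R²/(gR)) = 2π√(3R/(2g)) = 1.077 s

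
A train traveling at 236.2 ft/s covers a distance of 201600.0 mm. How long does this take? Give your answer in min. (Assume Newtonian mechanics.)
t = d/v (with unit conversion) = 0.04667 min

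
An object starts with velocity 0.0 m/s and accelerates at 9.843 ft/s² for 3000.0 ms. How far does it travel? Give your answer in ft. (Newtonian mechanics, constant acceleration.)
d = v₀t + ½at² (with unit conversion) = 44.29 ft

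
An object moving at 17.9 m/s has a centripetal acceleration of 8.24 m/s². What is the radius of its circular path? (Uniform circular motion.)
r = v²/a_c = 17.9²/8.24 = 38.88 m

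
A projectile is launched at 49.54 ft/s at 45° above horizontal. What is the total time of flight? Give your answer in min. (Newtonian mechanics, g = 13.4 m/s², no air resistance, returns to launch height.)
T = 2v₀sin(θ)/g (with unit conversion) = 0.02656 min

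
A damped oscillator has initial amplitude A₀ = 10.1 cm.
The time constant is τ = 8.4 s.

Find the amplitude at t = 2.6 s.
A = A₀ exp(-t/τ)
A = A₀ exp(−t/τ) = 10.1×exp(−2.6/8.4) = 7.411 cm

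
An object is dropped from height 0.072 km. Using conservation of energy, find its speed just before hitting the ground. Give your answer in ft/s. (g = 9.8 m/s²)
mgh = ½mv² → v = √(2gh) = √(2×9.8×72) = 37.57 m/s = 123.2 ft/s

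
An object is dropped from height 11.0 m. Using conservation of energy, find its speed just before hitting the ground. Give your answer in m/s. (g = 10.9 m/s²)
mgh = ½mv² → v = √(2gh) = √(2×10.9×11) = 15.49 m/s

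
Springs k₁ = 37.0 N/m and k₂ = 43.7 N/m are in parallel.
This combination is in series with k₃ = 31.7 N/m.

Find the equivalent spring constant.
k₁₂ = k₁ + k₂ = 80.7 N/m (parallel)
1/k_eq = 1/k₁₂ + 1/k₃ → k_eq = 22.76 N/m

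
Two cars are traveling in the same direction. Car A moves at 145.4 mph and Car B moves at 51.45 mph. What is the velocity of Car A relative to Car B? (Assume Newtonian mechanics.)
v_rel = v_A - v_B = 145.4 - 51.45 = 93.95 mph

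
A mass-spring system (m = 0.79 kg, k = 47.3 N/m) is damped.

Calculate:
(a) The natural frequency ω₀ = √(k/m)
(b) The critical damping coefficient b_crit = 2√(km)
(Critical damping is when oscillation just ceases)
ω₀ = √(k/m) = √(47.3/0.79) = 7.738 rad/s
b_crit = 2√(km) = 2√(47.3×0.79) = 12.23 kg/s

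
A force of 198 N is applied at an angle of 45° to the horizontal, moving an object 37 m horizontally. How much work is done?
W = Fd cosθ = 198×37×cos(45°) = 5180.3 J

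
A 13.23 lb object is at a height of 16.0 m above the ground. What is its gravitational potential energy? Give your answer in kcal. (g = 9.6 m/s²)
PE = mgh = 6.001 kg × 9.6 m/s² × 16 m = 921.8 J = 0.2203 kcal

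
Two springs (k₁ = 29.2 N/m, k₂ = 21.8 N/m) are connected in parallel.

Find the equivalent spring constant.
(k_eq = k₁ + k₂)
k_eq = k₁ + k₂ = 29.2 + 21.8 = 51 N/m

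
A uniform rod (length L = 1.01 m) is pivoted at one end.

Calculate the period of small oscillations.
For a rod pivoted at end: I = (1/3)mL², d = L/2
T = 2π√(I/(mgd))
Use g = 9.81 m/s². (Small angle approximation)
I/m = (1/3)L² = 0.34 m²; d = L/2 = 0.505 m
T = 2π√(I/(mgd)) = 2π√(0.34/(9.81×0.505)) = 1.646 s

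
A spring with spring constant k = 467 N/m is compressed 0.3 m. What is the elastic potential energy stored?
PE = ½kx² = ½×467×0.3² = 21.01 J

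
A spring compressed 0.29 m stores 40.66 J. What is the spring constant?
PE = ½kx² → k = 2PE/x² = 2×40.66/0.29² = 966.9 N/m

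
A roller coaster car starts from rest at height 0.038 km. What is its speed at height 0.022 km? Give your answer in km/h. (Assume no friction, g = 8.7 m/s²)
mgh₁ = ½mv₂² + mgh₂ → v₂ = √(2g(h₁−h₂)) = √(2×8.7×(38−22)) = 16.69 m/s = 60.07 km/h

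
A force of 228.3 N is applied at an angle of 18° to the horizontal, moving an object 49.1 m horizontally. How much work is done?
W = Fd cosθ = 228.3×49.1×cos(18°) = 10661.0 J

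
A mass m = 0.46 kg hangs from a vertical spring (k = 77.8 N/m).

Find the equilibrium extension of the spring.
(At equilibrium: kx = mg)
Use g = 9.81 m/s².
x_eq = mg/k = 0.46×9.81/77.8 = 0.058 m = 5.8 cm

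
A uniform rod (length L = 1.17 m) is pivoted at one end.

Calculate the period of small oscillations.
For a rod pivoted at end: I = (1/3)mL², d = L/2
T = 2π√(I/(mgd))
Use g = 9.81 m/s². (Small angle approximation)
I/m = (1/3)L² = 0.4563 m²; d = L/2 = 0.585 m
T = 2π√(I/(mgd)) = 2π√(0.4563/(9.81×0.585)) = 1.772 s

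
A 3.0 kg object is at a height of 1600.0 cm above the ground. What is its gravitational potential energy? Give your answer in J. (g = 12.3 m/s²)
PE = mgh = 3 kg × 12.3 m/s² × 16 m = 590.4 J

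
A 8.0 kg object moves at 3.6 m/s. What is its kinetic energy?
KE = ½mv² = ½×8.0×3.6² = 51.84 J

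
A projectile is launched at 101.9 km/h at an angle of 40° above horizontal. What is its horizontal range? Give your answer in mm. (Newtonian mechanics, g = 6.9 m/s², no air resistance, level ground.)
R = v₀² sin(2θ) / g (with unit conversion) = 114400.0 mm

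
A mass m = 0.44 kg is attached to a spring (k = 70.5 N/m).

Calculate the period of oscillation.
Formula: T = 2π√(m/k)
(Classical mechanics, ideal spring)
T = 2π√(m/k) = 2π√(0.44/70.5) = 0.4964 s; f = 1/T = 2.015 Hz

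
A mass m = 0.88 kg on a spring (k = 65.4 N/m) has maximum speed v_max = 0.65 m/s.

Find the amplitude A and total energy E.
½mv²_max = ½kA² → A = v_max√(m/k) = 0.65×√(0.88/65.4) = 0.0754 m = 7.54 cm
E = ½mv²_max = ½×0.88×0.65² = 0.1859 J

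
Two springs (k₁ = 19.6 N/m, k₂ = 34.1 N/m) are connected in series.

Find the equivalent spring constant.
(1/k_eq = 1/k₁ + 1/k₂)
1/k_eq = 1/19.6 + 1/34.1 = 0.080346; k_eq = 12.45 N/m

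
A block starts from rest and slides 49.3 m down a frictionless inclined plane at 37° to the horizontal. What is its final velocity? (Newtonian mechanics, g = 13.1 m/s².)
a = g sin(θ) = 13.1 × sin(37°) = 7.88 m/s²
v = √(2ad) = √(2 × 7.88 × 49.3) = 27.88 m/s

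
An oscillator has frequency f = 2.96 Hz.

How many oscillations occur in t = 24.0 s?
n = f×t = 2.96×24.0 = 71.04 oscillations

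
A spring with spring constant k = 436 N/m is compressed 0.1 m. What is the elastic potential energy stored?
PE = ½kx² = ½×436×0.1² = 2.18 J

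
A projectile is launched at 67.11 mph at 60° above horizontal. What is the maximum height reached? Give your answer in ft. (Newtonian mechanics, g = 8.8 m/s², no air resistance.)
H = v₀²sin²(θ)/(2g) (with unit conversion) = 125.8 ft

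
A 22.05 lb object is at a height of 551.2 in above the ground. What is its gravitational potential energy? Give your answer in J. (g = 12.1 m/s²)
PE = mgh = 10 kg × 12.1 m/s² × 14 m = 1694 J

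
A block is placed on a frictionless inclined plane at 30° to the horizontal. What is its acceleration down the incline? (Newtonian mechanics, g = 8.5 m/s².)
a = g sin(θ) = 8.5 × sin(30°) = 8.5 × 0.5 = 4.25 m/s²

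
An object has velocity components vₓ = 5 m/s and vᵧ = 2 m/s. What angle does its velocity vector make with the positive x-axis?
θ = arctan(vᵧ/vₓ) = arctan(2/5) = 21.8°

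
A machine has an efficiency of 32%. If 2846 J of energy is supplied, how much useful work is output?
W_out = η × W_in = 0.32 × 2846 = 910.72 J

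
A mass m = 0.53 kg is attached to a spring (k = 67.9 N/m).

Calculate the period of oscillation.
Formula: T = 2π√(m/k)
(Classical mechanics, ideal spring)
T = 2π√(m/k) = 2π√(0.53/67.9) = 0.5551 s; f = 1/T = 1.801 Hz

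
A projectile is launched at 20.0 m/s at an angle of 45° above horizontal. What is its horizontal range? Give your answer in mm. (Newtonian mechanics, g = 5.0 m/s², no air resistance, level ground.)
R = v₀² sin(2θ) / g (with unit conversion) = 80000.0 mm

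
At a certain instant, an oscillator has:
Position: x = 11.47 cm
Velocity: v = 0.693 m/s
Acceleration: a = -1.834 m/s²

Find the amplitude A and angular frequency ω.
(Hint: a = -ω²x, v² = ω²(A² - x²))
a = −ω²x → ω = √(|a|/x) = √(1.834/0.1147) = 3.999 rad/s
v² = ω²(A² − x²) → A = √(x² + v²/ω²) = √(0.1147² + 0.693²/3.999²) = 0.2078 m = 20.78 cm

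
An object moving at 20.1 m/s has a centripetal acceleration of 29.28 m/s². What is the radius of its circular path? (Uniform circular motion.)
r = v²/a_c = 20.1²/29.28 = 13.8 m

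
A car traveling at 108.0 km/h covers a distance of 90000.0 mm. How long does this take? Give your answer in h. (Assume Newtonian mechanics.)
t = d/v (with unit conversion) = 0.0008333 h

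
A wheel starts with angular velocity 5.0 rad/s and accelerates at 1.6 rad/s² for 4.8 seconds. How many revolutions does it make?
θ = ω₀t + ½αt² = 5.0×4.8 + ½×1.6×4.8² = 42.43 rad
Revolutions = θ/(2π) = 42.43/(2π) = 6.75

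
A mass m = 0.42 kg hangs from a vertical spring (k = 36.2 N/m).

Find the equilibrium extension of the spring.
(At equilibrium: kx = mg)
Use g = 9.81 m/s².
x_eq = mg/k = 0.42×9.81/36.2 = 0.1138 m = 11.38 cm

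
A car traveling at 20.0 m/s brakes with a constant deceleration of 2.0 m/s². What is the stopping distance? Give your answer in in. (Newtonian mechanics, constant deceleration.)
d = v₀² / (2a) (with unit conversion) = 3937.0 in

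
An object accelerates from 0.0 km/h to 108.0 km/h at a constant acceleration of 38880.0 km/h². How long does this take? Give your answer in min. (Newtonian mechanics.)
t = (v - v₀)/a (with unit conversion) = 0.1667 min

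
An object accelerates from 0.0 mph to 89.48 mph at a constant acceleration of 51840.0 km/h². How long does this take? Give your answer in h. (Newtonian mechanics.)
t = (v - v₀)/a (with unit conversion) = 0.002778 h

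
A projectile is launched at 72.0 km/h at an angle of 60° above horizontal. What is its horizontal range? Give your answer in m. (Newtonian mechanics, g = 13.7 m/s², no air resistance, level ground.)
R = v₀² sin(2θ) / g (with unit conversion) = 25.29 m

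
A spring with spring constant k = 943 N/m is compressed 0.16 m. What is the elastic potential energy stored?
PE = ½kx² = ½×943×0.16² = 12.07 J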